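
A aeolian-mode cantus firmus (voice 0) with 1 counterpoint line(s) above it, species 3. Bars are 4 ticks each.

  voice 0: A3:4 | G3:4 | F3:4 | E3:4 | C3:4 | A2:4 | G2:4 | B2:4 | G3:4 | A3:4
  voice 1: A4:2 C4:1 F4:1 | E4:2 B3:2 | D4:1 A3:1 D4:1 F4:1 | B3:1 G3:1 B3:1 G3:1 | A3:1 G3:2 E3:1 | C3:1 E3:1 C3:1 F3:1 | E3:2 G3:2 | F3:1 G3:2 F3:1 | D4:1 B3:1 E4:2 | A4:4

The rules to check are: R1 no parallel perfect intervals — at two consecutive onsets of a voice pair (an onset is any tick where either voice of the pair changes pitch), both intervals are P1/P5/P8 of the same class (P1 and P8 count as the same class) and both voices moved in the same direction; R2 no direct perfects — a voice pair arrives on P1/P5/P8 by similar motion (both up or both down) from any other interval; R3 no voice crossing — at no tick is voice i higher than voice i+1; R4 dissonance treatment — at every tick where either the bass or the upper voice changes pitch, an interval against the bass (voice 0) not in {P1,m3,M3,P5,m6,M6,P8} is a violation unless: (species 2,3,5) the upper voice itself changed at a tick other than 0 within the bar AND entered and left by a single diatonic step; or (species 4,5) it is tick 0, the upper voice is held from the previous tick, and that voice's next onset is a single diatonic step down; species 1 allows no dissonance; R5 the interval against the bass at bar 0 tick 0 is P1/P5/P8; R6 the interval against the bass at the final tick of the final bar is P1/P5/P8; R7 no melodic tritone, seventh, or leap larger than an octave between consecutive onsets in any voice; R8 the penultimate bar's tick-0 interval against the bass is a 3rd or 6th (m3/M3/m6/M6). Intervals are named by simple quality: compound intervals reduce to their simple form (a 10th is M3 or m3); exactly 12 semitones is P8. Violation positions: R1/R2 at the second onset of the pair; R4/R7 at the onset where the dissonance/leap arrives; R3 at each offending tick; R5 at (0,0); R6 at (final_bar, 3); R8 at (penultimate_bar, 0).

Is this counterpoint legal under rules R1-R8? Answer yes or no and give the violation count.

No (7 violations)

bar 0: v0=A3 v1=A4 (P8)
bar 1: v0=G3 v1=E4 (M6)
bar 2: v0=F3 v1=D4 (M6)
bar 3: v0=E3 v1=B3 (P5)
bar 4: v0=C3 v1=A3 (M6)
bar 5: v0=A2 v1=C3 (m3)
bar 6: v0=G2 v1=E3 (M6)
bar 7: v0=B2 v1=F3 (TT)
bar 8: v0=G3 v1=D4 (P5)
bar 9: v0=A3 v1=A4 (P8)
  R2 @ bar3.0: F3/F4 P8 -> E3/B3 P5 similar
  R7 @ bar3.0: F4->B3 leap 6st
  R4 @ bar7.0: B2/F3 TT untreated
  R4 @ bar7.3: B2/F3 TT untreated
  R2 @ bar8.0: B2/F3 TT -> G3/D4 P5 similar
  R8 @ bar8.0: penult P5 not 3rd/6th
  R2 @ bar9.0: G3/E4 M6 -> A3/A4 P8 similar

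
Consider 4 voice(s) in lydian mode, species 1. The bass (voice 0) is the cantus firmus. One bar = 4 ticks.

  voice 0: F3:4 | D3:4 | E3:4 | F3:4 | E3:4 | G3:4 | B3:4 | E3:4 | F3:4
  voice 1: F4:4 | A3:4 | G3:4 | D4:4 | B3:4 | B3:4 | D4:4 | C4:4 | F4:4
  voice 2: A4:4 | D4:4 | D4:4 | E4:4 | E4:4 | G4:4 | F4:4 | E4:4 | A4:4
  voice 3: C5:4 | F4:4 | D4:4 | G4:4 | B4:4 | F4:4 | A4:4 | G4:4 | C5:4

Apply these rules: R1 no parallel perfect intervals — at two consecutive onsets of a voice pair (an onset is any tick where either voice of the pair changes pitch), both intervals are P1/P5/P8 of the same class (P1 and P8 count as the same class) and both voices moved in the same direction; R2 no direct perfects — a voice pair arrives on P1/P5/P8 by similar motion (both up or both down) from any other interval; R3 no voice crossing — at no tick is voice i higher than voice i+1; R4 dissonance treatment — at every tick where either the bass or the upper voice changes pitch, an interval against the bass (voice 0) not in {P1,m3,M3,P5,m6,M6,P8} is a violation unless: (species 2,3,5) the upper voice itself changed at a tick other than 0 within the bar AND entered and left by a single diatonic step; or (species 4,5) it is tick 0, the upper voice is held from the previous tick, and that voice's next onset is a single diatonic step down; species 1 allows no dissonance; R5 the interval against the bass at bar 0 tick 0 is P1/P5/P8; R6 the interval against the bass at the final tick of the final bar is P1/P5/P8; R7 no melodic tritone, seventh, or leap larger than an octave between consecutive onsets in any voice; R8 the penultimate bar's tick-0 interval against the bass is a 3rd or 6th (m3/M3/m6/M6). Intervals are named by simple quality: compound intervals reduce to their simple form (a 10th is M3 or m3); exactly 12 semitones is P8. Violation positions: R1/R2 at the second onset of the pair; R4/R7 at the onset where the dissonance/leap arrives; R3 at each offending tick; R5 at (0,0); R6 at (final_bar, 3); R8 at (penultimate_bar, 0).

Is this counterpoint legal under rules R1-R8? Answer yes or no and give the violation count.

No (26 violations)

bar 0: v0=F3 v1=F4 v2=A4 v3=C5 (P5)
bar 1: v0=D3 v1=A3 v2=D4 v3=F4 (m3)
bar 2: v0=E3 v1=G3 v2=D4 v3=D4 (m7)
bar 3: v0=F3 v1=D4 v2=E4 v3=G4 (M2)
bar 4: v0=E3 v1=B3 v2=E4 v3=B4 (P5)
bar 5: v0=G3 v1=B3 v2=G4 v3=F4 (m7)
bar 6: v0=B3 v1=D4 v2=F4 v3=A4 (m7)
bar 7: v0=E3 v1=C4 v2=E4 v3=G4 (m3)
bar 8: v0=F3 v1=F4 v2=A4 v3=C5 (P5)
  R5 @ bar0.0: opens on M3
  R2 @ bar1.0: F3/F4 P8 -> D3/A3 P5 similar
  R2 @ bar1.0: F3/A4 M3 -> D3/D4 P8 similar
  R2 @ bar2.0: A3/F4 m6 -> G3/D4 P5 similar
  R4 @ bar2.0: E3/D4 m7 untreated
  R4 @ bar2.0: E3/D4 m7 untreated
  R4 @ bar3.0: F3/E4 M7 untreated
  R4 @ bar3.0: F3/G4 M2 untreated
  R2 @ bar4.0: F3/D4 M6 -> E3/B3 P5 similar
  R1 @ bar5.0: E3/E4 P8 -> G3/G4 P8 similar
  R3 @ bar5.0: G4 above F4
  R4 @ bar5.0: G3/F4 m7 untreated
  R7 @ bar5.0: B4->F4 leap 6st
  R3 @ bar5.1: G4 above F4
  R3 @ bar5.2: G4 above F4
  R3 @ bar5.3: G4 above F4
  R2 @ bar6.0: B3/F4 TT -> D4/A4 P5 similar
  R4 @ bar6.0: B3/F4 TT untreated
  R4 @ bar6.0: B3/A4 m7 untreated
  R1 @ bar7.0: D4/A4 P5 -> C4/G4 P5 similar
  R2 @ bar7.0: B3/F4 TT -> E3/E4 P8 similar
  R8 @ bar7.0: penult P8 not 3rd/6th
  R1 @ bar8.0: C4/G4 P5 -> F4/C5 P5 similar
  R2 @ bar8.0: E3/C4 m6 -> F3/F4 P8 similar
  R2 @ bar8.0: E3/G4 m3 -> F3/C5 P5 similar
  R6 @ bar8.3: closes on M3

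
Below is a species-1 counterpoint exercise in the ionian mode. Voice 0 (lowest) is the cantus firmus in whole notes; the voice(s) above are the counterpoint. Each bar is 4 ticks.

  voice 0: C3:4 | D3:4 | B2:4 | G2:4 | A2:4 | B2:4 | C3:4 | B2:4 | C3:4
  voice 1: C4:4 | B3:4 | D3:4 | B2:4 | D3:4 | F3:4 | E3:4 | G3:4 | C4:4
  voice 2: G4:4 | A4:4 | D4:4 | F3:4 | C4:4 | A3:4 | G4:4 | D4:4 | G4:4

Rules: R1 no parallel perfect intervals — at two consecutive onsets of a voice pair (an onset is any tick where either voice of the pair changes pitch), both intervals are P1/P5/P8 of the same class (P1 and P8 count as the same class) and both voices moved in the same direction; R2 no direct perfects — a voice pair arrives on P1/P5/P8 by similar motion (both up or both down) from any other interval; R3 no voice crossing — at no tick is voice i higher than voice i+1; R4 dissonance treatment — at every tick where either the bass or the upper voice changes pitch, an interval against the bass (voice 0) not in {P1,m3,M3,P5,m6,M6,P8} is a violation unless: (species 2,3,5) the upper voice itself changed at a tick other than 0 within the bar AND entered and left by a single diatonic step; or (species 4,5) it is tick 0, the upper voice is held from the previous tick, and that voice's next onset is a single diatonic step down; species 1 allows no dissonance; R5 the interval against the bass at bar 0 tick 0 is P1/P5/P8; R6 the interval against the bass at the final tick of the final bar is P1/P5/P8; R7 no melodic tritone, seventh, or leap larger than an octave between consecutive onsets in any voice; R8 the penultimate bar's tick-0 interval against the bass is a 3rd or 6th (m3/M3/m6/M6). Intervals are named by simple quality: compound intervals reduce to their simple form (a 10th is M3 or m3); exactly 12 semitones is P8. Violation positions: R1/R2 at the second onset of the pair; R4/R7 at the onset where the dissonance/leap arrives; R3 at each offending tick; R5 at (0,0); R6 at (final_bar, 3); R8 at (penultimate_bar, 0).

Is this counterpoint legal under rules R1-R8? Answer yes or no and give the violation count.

No (11 violations)

bar 0: v0=C3 v1=C4 v2=G4 (P5)
bar 1: v0=D3 v1=B3 v2=A4 (P5)
bar 2: v0=B2 v1=D3 v2=D4 (m3)
bar 3: v0=G2 v1=B2 v2=F3 (m7)
bar 4: v0=A2 v1=D3 v2=C4 (m3)
bar 5: v0=B2 v1=F3 v2=A3 (m7)
bar 6: v0=C3 v1=E3 v2=G4 (P5)
bar 7: v0=B2 v1=G3 v2=D4 (m3)
bar 8: v0=C3 v1=C4 v2=G4 (P5)
  R1 @ bar1.0: C3/G4 P5 -> D3/A4 P5 similar
  R2 @ bar2.0: B3/A4 m7 -> D3/D4 P8 similar
  R4 @ bar3.0: G2/F3 m7 untreated
  R4 @ bar4.0: A2/D3 P4 untreated
  R4 @ bar5.0: B2/F3 TT untreated
  R4 @ bar5.0: B2/A3 m7 untreated
  R2 @ bar6.0: B2/A3 m7 -> C3/G4 P5 similar
  R7 @ bar6.0: A3->G4 leap 10st
  R1 @ bar8.0: G3/D4 P5 -> C4/G4 P5 similar
  R2 @ bar8.0: B2/G3 m6 -> C3/C4 P8 similar
  R2 @ bar8.0: B2/D4 m3 -> C3/G4 P5 similar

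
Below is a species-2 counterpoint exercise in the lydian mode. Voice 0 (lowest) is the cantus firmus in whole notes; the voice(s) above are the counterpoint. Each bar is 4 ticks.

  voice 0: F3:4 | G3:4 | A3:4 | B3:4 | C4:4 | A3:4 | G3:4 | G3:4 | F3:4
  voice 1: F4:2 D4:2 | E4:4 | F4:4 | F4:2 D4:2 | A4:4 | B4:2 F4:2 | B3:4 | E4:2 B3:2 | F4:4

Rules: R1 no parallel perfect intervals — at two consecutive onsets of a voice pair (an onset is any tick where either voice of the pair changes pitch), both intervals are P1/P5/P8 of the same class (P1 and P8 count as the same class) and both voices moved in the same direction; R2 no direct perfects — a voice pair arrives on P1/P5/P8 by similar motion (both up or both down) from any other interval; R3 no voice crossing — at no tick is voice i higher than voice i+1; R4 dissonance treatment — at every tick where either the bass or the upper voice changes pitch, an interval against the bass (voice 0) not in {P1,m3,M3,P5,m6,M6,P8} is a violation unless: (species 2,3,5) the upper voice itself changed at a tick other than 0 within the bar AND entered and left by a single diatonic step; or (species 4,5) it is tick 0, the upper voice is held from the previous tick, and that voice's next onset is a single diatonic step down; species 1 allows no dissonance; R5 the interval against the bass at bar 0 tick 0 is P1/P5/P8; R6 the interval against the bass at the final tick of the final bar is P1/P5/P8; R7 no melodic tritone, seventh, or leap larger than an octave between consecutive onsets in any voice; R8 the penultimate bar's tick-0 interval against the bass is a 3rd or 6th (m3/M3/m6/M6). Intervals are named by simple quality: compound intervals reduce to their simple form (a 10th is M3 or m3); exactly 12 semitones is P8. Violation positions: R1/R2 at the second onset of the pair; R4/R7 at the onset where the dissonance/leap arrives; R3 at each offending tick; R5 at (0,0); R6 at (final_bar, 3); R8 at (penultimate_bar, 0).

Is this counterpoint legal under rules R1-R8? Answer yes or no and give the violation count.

bar 0: v0=F3 v1=F4 (P8)
bar 1: v0=G3 v1=E4 (M6)
bar 2: v0=A3 v1=F4 (m6)
bar 3: v0=B3 v1=F4 (TT)
bar 4: v0=C4 v1=A4 (M6)
bar 5: v0=A3 v1=B4 (M2)
bar 6: v0=G3 v1=B3 (M3)
bar 7: v0=G3 v1=E4 (M6)
bar 8: v0=F3 v1=F4 (P8)
  R4 @ bar3.0: B3/F4 TT untreated
  R4 @ bar5.0: A3/B4 M2 untreated
  R7 @ bar5.2: B4->F4 leap 6st
  R7 @ bar6.0: F4->B3 leap 6st
  R7 @ bar8.0: B3->F4 leap 6st

No (5 violations)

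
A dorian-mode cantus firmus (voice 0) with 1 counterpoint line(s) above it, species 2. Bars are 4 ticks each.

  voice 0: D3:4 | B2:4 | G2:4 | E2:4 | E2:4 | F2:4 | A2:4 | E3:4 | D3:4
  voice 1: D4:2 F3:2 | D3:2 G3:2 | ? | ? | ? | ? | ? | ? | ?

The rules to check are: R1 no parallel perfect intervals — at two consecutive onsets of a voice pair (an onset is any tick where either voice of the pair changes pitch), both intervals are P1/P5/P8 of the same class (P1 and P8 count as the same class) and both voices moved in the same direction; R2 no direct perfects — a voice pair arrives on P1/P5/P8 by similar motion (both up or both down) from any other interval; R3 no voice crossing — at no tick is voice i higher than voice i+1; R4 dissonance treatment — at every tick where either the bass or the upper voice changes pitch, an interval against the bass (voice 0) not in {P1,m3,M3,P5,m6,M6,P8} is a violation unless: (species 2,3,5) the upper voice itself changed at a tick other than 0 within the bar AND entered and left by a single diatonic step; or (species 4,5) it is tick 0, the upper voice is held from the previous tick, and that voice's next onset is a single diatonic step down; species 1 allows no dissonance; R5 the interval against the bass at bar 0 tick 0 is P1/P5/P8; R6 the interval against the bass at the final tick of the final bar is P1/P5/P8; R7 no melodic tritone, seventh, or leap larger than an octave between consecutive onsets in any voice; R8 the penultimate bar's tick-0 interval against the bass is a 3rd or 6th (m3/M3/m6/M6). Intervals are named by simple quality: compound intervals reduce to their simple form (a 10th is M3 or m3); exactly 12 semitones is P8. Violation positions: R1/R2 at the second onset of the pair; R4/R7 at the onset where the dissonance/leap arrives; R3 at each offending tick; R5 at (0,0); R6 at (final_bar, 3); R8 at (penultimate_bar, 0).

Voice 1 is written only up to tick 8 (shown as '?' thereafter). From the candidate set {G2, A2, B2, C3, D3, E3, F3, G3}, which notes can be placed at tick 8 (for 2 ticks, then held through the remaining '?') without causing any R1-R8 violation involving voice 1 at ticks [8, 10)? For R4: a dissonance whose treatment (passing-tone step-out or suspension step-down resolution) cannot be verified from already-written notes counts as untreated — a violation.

G2: violates R2
A2: violates R4,R7
B2: legal
C3: violates R4
D3: violates R2
E3: legal
F3: violates R4
G3: legal

{B2, E3, G3}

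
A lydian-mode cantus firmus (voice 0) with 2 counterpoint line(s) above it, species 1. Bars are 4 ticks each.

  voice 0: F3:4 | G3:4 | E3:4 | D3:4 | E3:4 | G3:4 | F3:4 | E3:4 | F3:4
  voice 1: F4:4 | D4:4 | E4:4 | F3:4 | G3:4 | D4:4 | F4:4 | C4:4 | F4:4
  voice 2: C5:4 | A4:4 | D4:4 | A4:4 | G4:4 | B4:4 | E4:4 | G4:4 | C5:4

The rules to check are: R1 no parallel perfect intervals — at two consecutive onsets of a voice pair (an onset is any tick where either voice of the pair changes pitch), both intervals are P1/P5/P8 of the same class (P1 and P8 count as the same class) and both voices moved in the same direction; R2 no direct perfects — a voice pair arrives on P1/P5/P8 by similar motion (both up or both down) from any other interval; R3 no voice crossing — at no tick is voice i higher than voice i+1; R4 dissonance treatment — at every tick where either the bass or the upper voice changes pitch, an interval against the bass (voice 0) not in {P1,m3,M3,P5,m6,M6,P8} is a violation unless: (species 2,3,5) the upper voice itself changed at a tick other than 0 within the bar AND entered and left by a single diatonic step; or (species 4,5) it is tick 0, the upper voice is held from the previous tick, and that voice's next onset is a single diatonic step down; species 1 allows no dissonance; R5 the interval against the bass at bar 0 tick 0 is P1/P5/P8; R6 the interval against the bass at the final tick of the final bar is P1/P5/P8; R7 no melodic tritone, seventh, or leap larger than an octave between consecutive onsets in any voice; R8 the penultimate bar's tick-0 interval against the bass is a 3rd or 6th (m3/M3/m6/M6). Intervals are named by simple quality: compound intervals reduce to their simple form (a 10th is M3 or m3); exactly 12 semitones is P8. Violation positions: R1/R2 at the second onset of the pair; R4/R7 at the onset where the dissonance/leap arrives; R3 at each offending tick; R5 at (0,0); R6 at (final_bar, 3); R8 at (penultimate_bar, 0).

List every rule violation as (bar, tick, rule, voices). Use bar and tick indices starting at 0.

(1, 0, R1, (1, 2))
(1, 0, R4, (0, 2))
(2, 0, R3, (1, 2))
(2, 0, R4, (0, 2))
(2, 1, R3, (1, 2))
(2, 2, R3, (1, 2))
(2, 3, R3, (1, 2))
(3, 0, R7, (1,))
(5, 0, R2, (0, 1))
(6, 0, R3, (1, 2))
(6, 0, R4, (0, 2))
(6, 1, R3, (1, 2))
(6, 2, R3, (1, 2))
(6, 3, R3, (1, 2))
(8, 0, R1, (1, 2))
(8, 0, R2, (0, 1))
(8, 0, R2, (0, 2))

bar 0: v0=F3 v1=F4 v2=C5 downbeat P5
bar 1: v0=G3 v1=D4 v2=A4 downbeat M2
bar 2: v0=E3 v1=E4 v2=D4 downbeat m7
bar 3: v0=D3 v1=F3 v2=A4 downbeat P5
bar 4: v0=E3 v1=G3 v2=G4 downbeat m3
bar 5: v0=G3 v1=D4 v2=B4 downbeat M3
bar 6: v0=F3 v1=F4 v2=E4 downbeat M7
bar 7: v0=E3 v1=C4 v2=G4 downbeat m3
bar 8: v0=F3 v1=F4 v2=C5 downbeat P5
  -> R1 @ bar 1 tick 0 v(1, 2): F4/C5 P5 -> D4/A4 P5 similar
  -> R4 @ bar 1 tick 0 v(0, 2): G3/A4 M2 untreated
  -> R3 @ bar 2 tick 0 v(1, 2): E4 above D4
  -> R4 @ bar 2 tick 0 v(0, 2): E3/D4 m7 untreated
  -> R3 @ bar 2 tick 1 v(1, 2): E4 above D4
  -> R3 @ bar 2 tick 2 v(1, 2): E4 above D4
  -> R3 @ bar 2 tick 3 v(1, 2): E4 above D4
  -> R7 @ bar 3 tick 0 v(1,): E4->F3 leap 11st
  -> R2 @ bar 5 tick 0 v(0, 1): E3/G3 m3 -> G3/D4 P5 similar
  -> R3 @ bar 6 tick 0 v(1, 2): F4 above E4
  -> R4 @ bar 6 tick 0 v(0, 2): F3/E4 M7 untreated
  -> R3 @ bar 6 tick 1 v(1, 2): F4 above E4
  -> R3 @ bar 6 tick 2 v(1, 2): F4 above E4
  -> R3 @ bar 6 tick 3 v(1, 2): F4 above E4
  -> R1 @ bar 8 tick 0 v(1, 2): C4/G4 P5 -> F4/C5 P5 similar
  -> R2 @ bar 8 tick 0 v(0, 1): E3/C4 m6 -> F3/F4 P8 similar
  -> R2 @ bar 8 tick 0 v(0, 2): E3/G4 m3 -> F3/C5 P5 similar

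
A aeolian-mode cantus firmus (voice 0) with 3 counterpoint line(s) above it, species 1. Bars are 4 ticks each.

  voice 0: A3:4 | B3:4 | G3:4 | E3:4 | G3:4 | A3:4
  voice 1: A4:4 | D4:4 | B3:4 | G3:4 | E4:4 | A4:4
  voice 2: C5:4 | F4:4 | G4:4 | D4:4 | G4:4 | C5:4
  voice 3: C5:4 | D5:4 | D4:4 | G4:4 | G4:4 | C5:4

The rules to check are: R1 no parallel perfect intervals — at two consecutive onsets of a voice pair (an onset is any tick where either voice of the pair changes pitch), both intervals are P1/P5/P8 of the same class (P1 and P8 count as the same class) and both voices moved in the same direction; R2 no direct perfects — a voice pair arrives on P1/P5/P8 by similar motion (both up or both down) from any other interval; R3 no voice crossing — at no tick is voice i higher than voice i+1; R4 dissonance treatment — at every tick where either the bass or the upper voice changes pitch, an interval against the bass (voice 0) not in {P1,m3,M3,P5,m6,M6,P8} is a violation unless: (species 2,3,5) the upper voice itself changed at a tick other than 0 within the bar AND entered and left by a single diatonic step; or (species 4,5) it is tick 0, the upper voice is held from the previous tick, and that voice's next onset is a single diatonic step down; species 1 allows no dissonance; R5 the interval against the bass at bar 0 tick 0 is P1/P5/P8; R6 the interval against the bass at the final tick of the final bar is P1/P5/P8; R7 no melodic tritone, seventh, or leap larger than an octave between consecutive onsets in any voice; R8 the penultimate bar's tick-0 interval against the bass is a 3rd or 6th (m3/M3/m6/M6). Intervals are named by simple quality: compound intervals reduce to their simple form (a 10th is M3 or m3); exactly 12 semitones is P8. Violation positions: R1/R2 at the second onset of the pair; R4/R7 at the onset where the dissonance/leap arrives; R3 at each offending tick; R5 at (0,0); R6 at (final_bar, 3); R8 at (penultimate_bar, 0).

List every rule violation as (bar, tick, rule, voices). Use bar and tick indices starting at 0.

bar 0: v0=A3 v1=A4 v2=C5 v3=C5 downbeat m3
bar 1: v0=B3 v1=D4 v2=F4 v3=D5 downbeat m3
bar 2: v0=G3 v1=B3 v2=G4 v3=D4 downbeat P5
bar 3: v0=E3 v1=G3 v2=D4 v3=G4 downbeat m3
bar 4: v0=G3 v1=E4 v2=G4 v3=G4 downbeat P8
bar 5: v0=A3 v1=A4 v2=C5 v3=C5 downbeat m3
  -> R5 @ bar 0 tick 0 v(0, 2): opens on m3
  -> R5 @ bar 0 tick 0 v(0, 3): opens on m3
  -> R4 @ bar 1 tick 0 v(0, 2): B3/F4 TT untreated
  -> R2 @ bar 2 tick 0 v(0, 3): B3/D5 m3 -> G3/D4 P5 similar
  -> R3 @ bar 2 tick 0 v(2, 3): G4 above D4
  -> R3 @ bar 2 tick 1 v(2, 3): G4 above D4
  -> R3 @ bar 2 tick 2 v(2, 3): G4 above D4
  -> R3 @ bar 2 tick 3 v(2, 3): G4 above D4
  -> R2 @ bar 3 tick 0 v(1, 2): B3/G4 m6 -> G3/D4 P5 similar
  -> R4 @ bar 3 tick 0 v(0, 2): E3/D4 m7 untreated
  -> R2 @ bar 4 tick 0 v(0, 2): E3/D4 m7 -> G3/G4 P8 similar
  -> R8 @ bar 4 tick 0 v(0, 2): penult P8 not 3rd/6th
  -> R8 @ bar 4 tick 0 v(0, 3): penult P8 not 3rd/6th
  -> R1 @ bar 5 tick 0 v(2, 3): G4/G4 P1 -> C5/C5 P1 similar
  -> R2 @ bar 5 tick 0 v(0, 1): G3/E4 M6 -> A3/A4 P8 similar
  -> R6 @ bar 5 tick 3 v(0, 2): closes on m3
  -> R6 @ bar 5 tick 3 v(0, 3): closes on m3

(0, 0, R5, (0, 2))
(0, 0, R5, (0, 3))
(1, 0, R4, (0, 2))
(2, 0, R2, (0, 3))
(2, 0, R3, (2, 3))
(2, 1, R3, (2, 3))
(2, 2, R3, (2, 3))
(2, 3, R3, (2, 3))
(3, 0, R2, (1, 2))
(3, 0, R4, (0, 2))
(4, 0, R2, (0, 2))
(4, 0, R8, (0, 2))
(4, 0, R8, (0, 3))
(5, 0, R1, (2, 3))
(5, 0, R2, (0, 1))
(5, 3, R6, (0, 2))
(5, 3, R6, (0, 3))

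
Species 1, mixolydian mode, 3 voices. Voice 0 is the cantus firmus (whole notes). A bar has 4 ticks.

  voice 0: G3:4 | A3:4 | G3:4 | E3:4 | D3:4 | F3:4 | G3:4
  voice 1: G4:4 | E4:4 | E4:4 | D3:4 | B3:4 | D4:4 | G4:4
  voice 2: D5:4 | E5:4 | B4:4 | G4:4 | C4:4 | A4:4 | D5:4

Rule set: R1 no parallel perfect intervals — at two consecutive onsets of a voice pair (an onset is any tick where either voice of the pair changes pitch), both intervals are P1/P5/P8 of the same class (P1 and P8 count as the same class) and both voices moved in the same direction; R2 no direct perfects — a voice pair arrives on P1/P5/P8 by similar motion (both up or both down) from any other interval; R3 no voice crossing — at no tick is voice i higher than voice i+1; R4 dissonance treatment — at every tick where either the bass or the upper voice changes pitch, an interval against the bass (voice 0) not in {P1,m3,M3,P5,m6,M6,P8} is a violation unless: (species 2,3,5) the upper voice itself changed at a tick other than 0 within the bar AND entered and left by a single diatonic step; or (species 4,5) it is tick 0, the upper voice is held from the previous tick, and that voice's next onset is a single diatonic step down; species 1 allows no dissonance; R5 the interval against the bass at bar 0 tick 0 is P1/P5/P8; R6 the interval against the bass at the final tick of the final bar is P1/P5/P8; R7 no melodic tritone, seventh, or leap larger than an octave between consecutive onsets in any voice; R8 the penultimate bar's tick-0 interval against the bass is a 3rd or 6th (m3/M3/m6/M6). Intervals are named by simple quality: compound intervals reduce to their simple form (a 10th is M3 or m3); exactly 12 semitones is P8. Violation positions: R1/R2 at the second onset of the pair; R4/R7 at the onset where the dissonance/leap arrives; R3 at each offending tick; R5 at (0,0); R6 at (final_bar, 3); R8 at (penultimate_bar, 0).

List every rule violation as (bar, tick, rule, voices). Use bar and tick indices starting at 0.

bar 0: v0=G3 v1=G4 v2=D5 downbeat P5
bar 1: v0=A3 v1=E4 v2=E5 downbeat P5
bar 2: v0=G3 v1=E4 v2=B4 downbeat M3
bar 3: v0=E3 v1=D3 v2=G4 downbeat m3
bar 4: v0=D3 v1=B3 v2=C4 downbeat m7
bar 5: v0=F3 v1=D4 v2=A4 downbeat M3
bar 6: v0=G3 v1=G4 v2=D5 downbeat P5
  -> R1 @ bar 1 tick 0 v(0, 2): G3/D5 P5 -> A3/E5 P5 similar
  -> R3 @ bar 3 tick 0 v(0, 1): E3 above D3
  -> R4 @ bar 3 tick 0 v(0, 1): E3/D3 M2 untreated
  -> R7 @ bar 3 tick 0 v(1,): E4->D3 leap 14st
  -> R3 @ bar 3 tick 1 v(0, 1): E3 above D3
  -> R3 @ bar 3 tick 2 v(0, 1): E3 above D3
  -> R3 @ bar 3 tick 3 v(0, 1): E3 above D3
  -> R4 @ bar 4 tick 0 v(0, 2): D3/C4 m7 untreated
  -> R2 @ bar 5 tick 0 v(1, 2): B3/C4 m2 -> D4/A4 P5 similar
  -> R1 @ bar 6 tick 0 v(1, 2): D4/A4 P5 -> G4/D5 P5 similar
  -> R2 @ bar 6 tick 0 v(0, 1): F3/D4 M6 -> G3/G4 P8 similar
  -> R2 @ bar 6 tick 0 v(0, 2): F3/A4 M3 -> G3/D5 P5 similar

(1, 0, R1, (0, 2))
(3, 0, R3, (0, 1))
(3, 0, R4, (0, 1))
(3, 0, R7, (1,))
(3, 1, R3, (0, 1))
(3, 2, R3, (0, 1))
(3, 3, R3, (0, 1))
(4, 0, R4, (0, 2))
(5, 0, R2, (1, 2))
(6, 0, R1, (1, 2))
(6, 0, R2, (0, 1))
(6, 0, R2, (0, 2))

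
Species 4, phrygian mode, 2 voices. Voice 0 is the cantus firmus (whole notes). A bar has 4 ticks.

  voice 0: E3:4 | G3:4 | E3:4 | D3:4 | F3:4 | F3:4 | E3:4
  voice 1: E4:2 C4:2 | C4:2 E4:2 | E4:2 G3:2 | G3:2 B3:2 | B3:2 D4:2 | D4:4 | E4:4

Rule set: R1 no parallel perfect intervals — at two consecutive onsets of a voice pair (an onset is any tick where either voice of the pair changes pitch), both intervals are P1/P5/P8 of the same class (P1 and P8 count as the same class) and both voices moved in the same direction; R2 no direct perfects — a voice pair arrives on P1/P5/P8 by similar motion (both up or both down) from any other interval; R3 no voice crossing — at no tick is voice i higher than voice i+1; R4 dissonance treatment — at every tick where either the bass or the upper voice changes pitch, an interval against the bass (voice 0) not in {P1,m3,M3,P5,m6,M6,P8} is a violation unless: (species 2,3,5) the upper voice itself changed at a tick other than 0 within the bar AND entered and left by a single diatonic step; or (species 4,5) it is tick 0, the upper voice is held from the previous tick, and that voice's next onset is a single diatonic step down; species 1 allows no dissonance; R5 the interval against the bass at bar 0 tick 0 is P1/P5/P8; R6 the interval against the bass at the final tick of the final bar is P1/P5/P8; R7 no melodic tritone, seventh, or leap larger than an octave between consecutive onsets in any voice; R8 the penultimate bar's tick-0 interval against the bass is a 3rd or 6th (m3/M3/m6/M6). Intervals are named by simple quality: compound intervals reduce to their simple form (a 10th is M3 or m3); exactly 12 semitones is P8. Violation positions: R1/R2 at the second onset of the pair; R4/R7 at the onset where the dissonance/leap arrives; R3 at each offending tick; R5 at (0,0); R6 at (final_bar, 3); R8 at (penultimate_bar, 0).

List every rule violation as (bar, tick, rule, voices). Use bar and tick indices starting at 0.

(1, 0, R4, (0, 1))
(3, 0, R4, (0, 1))
(4, 0, R4, (0, 1))

bar 0: v0=E3 v1=E4 downbeat P8
bar 1: v0=G3 v1=C4 downbeat P4
bar 2: v0=E3 v1=E4 downbeat P8
bar 3: v0=D3 v1=G3 downbeat P4
bar 4: v0=F3 v1=B3 downbeat TT
bar 5: v0=F3 v1=D4 downbeat M6
bar 6: v0=E3 v1=E4 downbeat P8
  -> R4 @ bar 1 tick 0 v(0, 1): G3/C4 P4 untreated
  -> R4 @ bar 3 tick 0 v(0, 1): D3/G3 P4 untreated
  -> R4 @ bar 4 tick 0 v(0, 1): F3/B3 TT untreated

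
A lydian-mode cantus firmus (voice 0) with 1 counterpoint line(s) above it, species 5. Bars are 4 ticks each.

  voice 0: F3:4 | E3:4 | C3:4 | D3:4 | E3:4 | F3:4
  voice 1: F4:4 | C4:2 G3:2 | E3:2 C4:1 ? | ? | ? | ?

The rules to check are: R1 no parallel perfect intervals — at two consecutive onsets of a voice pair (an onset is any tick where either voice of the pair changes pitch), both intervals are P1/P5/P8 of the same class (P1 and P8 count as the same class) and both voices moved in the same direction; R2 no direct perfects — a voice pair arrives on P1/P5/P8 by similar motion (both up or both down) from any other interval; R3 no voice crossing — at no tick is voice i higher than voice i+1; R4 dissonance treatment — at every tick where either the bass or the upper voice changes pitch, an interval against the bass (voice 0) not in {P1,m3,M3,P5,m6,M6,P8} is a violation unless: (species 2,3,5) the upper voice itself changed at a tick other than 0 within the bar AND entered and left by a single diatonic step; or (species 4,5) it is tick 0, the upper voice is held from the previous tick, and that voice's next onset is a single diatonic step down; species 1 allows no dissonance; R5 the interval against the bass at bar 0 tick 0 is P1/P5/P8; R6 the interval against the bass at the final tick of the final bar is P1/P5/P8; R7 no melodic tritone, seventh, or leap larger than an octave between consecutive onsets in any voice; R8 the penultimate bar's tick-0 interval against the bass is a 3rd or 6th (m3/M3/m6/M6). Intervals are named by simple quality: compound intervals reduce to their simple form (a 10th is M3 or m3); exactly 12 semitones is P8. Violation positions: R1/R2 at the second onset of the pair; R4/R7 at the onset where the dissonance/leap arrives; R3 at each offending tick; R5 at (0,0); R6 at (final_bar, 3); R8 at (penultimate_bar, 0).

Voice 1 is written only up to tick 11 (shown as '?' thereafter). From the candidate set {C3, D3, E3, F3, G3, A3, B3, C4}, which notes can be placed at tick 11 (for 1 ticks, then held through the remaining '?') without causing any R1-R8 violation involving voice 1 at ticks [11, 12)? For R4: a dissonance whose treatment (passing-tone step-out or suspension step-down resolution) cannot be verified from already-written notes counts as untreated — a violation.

{A3, C3, C4, E3, G3}

C3: legal
D3: violates R4,R7
E3: legal
F3: violates R4
G3: legal
A3: legal
B3: violates R4
C4: legal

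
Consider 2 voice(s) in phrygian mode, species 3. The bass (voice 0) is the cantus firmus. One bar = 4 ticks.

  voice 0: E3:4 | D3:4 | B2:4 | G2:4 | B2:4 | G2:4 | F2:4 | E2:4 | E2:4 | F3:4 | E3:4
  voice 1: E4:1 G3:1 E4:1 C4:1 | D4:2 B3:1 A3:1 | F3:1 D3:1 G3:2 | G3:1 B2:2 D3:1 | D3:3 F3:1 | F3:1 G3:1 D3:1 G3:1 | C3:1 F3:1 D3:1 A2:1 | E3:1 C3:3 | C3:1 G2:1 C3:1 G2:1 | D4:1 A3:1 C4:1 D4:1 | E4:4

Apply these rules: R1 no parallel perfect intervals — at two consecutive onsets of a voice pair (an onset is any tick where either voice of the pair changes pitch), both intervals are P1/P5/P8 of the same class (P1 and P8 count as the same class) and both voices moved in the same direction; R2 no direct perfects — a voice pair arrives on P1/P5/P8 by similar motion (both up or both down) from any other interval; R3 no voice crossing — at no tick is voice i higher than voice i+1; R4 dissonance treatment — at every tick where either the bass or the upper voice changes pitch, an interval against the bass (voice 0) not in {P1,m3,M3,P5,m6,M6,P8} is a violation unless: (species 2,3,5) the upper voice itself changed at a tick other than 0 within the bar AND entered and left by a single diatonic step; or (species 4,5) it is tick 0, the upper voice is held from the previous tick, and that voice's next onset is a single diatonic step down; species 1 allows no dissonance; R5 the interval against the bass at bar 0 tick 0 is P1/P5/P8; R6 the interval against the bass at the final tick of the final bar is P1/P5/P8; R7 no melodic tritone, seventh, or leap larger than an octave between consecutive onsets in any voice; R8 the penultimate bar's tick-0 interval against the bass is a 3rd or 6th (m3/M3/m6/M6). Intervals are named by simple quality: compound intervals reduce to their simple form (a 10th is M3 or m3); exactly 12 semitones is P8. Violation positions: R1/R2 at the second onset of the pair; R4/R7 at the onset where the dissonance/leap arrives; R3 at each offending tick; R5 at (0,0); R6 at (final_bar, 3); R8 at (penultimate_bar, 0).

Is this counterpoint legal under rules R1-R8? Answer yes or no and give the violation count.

bar 0: v0=E3 v1=E4 (P8)
bar 1: v0=D3 v1=D4 (P8)
bar 2: v0=B2 v1=F3 (TT)
bar 3: v0=G2 v1=G3 (P8)
bar 4: v0=B2 v1=D3 (m3)
bar 5: v0=G2 v1=F3 (m7)
bar 6: v0=F2 v1=C3 (P5)
bar 7: v0=E2 v1=E3 (P8)
bar 8: v0=E2 v1=C3 (m6)
bar 9: v0=F3 v1=D4 (M6)
bar 10: v0=E3 v1=E4 (P8)
  R4 @ bar2.0: B2/F3 TT untreated
  R4 @ bar4.3: B2/F3 TT untreated
  R4 @ bar5.0: G2/F3 m7 untreated
  R2 @ bar6.0: G2/G3 P8 -> F2/C3 P5 similar
  R7 @ bar9.0: E2->F3 leap 13st
  R7 @ bar9.0: G2->D4 leap 19st

No (6 violations)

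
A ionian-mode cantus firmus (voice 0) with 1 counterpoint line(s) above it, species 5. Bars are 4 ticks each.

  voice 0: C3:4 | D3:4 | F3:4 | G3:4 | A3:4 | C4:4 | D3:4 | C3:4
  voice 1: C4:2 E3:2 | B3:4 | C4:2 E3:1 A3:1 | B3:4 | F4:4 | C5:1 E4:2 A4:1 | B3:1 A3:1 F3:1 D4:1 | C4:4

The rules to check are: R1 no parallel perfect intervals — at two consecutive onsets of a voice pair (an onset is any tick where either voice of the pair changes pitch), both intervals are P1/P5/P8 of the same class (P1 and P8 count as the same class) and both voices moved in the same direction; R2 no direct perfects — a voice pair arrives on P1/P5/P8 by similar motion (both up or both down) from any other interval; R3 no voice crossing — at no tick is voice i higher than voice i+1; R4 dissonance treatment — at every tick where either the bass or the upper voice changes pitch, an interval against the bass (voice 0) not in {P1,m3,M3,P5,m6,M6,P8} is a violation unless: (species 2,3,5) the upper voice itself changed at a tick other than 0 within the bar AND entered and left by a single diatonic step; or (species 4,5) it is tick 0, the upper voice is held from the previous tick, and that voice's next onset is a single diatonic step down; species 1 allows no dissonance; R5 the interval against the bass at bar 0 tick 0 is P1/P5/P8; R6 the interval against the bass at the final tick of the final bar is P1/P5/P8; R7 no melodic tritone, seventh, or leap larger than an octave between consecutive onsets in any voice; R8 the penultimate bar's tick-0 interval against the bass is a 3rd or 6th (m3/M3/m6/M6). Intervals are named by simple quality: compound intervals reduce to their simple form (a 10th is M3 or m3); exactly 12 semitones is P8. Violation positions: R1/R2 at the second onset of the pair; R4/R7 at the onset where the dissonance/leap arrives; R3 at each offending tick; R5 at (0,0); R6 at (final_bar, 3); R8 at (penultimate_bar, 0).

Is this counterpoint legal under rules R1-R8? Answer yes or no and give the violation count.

No (8 violations)

bar 0: v0=C3 v1=C4 (P8)
bar 1: v0=D3 v1=B3 (M6)
bar 2: v0=F3 v1=C4 (P5)
bar 3: v0=G3 v1=B3 (M3)
bar 4: v0=A3 v1=F4 (m6)
bar 5: v0=C4 v1=C5 (P8)
bar 6: v0=D3 v1=B3 (M6)
bar 7: v0=C3 v1=C4 (P8)
  R2 @ bar2.0: D3/B3 M6 -> F3/C4 P5 similar
  R3 @ bar2.2: F3 above E3
  R4 @ bar2.2: F3/E3 m2 untreated
  R7 @ bar4.0: B3->F4 leap 6st
  R2 @ bar5.0: A3/F4 m6 -> C4/C5 P8 similar
  R7 @ bar6.0: C4->D3 leap 10st
  R7 @ bar6.0: A4->B3 leap 10st
  R1 @ bar7.0: D3/D4 P8 -> C3/C4 P8 similar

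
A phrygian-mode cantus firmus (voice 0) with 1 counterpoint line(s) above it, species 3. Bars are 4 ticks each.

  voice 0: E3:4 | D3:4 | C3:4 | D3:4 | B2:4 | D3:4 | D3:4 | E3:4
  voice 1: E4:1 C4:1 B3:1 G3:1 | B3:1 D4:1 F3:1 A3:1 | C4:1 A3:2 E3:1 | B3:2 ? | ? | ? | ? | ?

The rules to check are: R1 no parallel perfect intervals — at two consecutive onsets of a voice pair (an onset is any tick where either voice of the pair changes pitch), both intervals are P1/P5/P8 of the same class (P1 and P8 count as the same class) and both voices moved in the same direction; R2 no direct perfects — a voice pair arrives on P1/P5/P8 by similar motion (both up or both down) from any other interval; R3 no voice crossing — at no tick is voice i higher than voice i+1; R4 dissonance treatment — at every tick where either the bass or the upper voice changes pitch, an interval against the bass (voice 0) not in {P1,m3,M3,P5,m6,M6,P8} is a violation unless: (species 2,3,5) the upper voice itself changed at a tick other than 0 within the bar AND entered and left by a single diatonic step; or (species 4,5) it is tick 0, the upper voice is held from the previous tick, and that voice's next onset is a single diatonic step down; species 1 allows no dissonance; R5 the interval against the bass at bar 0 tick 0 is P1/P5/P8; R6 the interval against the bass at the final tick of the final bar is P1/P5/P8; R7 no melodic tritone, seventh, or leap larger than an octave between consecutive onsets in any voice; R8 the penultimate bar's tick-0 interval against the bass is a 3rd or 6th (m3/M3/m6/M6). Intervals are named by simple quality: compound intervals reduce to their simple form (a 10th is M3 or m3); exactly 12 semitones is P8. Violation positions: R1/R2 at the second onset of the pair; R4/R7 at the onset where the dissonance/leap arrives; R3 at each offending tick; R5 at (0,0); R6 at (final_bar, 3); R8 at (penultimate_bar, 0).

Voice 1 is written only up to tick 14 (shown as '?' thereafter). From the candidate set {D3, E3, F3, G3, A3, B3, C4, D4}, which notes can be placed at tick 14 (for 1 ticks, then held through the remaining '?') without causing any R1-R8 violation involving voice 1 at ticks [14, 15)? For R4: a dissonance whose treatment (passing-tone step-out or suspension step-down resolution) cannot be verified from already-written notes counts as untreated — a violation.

{A3, B3, D3, D4}

D3: legal
E3: violates R4
F3: violates R7
G3: violates R4
A3: legal
B3: legal
C4: violates R4
D4: legal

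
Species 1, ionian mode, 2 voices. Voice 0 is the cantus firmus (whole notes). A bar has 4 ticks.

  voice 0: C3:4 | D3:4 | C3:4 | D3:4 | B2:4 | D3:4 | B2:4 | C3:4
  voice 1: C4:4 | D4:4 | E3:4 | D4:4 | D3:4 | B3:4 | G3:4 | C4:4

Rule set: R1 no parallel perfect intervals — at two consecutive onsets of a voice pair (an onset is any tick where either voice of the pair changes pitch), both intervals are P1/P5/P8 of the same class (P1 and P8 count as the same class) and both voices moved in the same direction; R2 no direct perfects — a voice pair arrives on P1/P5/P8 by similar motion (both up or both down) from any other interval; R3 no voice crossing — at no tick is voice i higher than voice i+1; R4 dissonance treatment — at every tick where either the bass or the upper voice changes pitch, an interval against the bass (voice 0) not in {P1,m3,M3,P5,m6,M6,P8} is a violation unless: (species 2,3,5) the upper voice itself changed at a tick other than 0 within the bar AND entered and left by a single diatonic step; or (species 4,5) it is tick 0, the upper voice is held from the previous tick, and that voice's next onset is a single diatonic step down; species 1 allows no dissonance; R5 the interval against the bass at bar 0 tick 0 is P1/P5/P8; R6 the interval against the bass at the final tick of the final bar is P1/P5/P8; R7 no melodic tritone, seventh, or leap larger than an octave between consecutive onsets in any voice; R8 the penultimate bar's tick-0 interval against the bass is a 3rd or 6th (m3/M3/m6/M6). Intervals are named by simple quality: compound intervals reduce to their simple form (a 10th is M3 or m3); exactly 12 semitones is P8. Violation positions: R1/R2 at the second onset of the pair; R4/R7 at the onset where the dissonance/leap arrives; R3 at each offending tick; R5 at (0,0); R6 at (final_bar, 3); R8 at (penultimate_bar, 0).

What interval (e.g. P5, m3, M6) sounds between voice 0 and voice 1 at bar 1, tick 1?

voice 0=D3 voice 1=D4 -> P8

P8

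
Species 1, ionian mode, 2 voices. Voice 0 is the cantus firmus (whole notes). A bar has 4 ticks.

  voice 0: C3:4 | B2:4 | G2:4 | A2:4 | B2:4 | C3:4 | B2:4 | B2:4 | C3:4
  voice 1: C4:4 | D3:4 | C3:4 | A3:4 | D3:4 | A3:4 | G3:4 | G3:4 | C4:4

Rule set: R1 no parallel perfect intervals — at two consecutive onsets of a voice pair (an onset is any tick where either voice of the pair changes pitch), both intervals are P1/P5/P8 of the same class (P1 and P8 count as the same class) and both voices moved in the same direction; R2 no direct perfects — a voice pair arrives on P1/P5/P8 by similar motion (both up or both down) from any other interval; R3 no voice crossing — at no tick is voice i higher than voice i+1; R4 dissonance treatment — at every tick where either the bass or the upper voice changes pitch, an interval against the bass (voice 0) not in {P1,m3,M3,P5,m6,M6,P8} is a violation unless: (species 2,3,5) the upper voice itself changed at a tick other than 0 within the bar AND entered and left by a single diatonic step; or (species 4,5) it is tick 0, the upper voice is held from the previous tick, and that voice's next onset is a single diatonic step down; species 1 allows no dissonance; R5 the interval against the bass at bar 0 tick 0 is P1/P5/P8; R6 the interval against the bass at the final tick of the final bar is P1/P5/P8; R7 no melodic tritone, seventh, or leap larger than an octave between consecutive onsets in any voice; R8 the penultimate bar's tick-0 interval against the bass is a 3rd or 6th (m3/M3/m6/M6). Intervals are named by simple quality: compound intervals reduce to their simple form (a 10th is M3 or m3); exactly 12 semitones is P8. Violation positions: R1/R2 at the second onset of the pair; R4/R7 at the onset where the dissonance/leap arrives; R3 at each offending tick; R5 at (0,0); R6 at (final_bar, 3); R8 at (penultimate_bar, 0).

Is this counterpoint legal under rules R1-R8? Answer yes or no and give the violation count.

No (4 violations)

bar 0: v0=C3 v1=C4 (P8)
bar 1: v0=B2 v1=D3 (m3)
bar 2: v0=G2 v1=C3 (P4)
bar 3: v0=A2 v1=A3 (P8)
bar 4: v0=B2 v1=D3 (m3)
bar 5: v0=C3 v1=A3 (M6)
bar 6: v0=B2 v1=G3 (m6)
bar 7: v0=B2 v1=G3 (m6)
bar 8: v0=C3 v1=C4 (P8)
  R7 @ bar1.0: C4->D3 leap 10st
  R4 @ bar2.0: G2/C3 P4 untreated
  R2 @ bar3.0: G2/C3 P4 -> A2/A3 P8 similar
  R2 @ bar8.0: B2/G3 m6 -> C3/C4 P8 similar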